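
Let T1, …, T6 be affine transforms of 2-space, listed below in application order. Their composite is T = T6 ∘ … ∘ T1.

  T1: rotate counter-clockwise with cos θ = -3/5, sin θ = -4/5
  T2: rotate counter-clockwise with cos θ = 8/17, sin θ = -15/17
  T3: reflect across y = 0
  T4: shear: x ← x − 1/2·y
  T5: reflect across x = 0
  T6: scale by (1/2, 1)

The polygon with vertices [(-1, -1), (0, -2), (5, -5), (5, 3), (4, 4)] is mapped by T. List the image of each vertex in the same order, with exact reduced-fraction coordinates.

image vertices: (-53/68, -71/85), (-11/17, -168/85), (45/68, -97/17), (13/4, 11/5), (53/17, 284/85)

T1 rotate counter-clockwise with cos θ = -3/5, sin θ = -4/5: (-1, -1) → (-1/5, 7/5); (0, -2) → (-8/5, 6/5); (5, -5) → (-7, -1); (5, 3) → (-3/5, -29/5); (4, 4) → (4/5, -28/5)
T2 rotate counter-clockwise with cos θ = 8/17, sin θ = -15/17: (-1/5, 7/5) → (97/85, 71/85); (-8/5, 6/5) → (26/85, 168/85); (-7, -1) → (-71/17, 97/17); (-3/5, -29/5) → (-27/5, -11/5); (4/5, -28/5) → (-388/85, -284/85)
T3 reflect across y = 0: (97/85, 71/85) → (97/85, -71/85); (26/85, 168/85) → (26/85, -168/85); (-71/17, 97/17) → (-71/17, -97/17); (-27/5, -11/5) → (-27/5, 11/5); (-388/85, -284/85) → (-388/85, 284/85)
T4 shear: x ← x − 1/2·y: (97/85, -71/85) → (53/34, -71/85); (26/85, -168/85) → (22/17, -168/85); (-71/17, -97/17) → (-45/34, -97/17); (-27/5, 11/5) → (-13/2, 11/5); (-388/85, 284/85) → (-106/17, 284/85)
T5 reflect across x = 0: (53/34, -71/85) → (-53/34, -71/85); (22/17, -168/85) → (-22/17, -168/85); (-45/34, -97/17) → (45/34, -97/17); (-13/2, 11/5) → (13/2, 11/5); (-106/17, 284/85) → (106/17, 284/85)
T6 scale by (1/2, 1): (-53/34, -71/85) → (-53/68, -71/85); (-22/17, -168/85) → (-11/17, -168/85); (45/34, -97/17) → (45/68, -97/17); (13/2, 11/5) → (13/4, 11/5); (106/17, 284/85) → (53/17, 284/85)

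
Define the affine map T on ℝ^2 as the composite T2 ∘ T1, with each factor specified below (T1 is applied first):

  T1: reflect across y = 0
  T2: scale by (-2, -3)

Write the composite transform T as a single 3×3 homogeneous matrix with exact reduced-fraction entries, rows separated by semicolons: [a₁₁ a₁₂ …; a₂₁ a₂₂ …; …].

T1 = [1 0 0; 0 -1 0; 0 0 1]
T2·T1 = [-2 0 0; 0 3 0; 0 0 1]

T = [-2 0 0; 0 3 0; 0 0 1]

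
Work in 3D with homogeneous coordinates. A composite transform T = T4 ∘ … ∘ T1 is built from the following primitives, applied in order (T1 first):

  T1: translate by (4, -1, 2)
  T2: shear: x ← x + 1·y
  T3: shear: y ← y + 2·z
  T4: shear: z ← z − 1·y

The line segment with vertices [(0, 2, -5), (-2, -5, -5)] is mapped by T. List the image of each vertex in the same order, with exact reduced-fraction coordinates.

image vertices: (5, -5, 2), (-4, -12, 9)

T1 translate by (4, -1, 2): (0, 2, -5) → (4, 1, -3); (-2, -5, -5) → (2, -6, -3)
T2 shear: x ← x + 1·y: (4, 1, -3) → (5, 1, -3); (2, -6, -3) → (-4, -6, -3)
T3 shear: y ← y + 2·z: (5, 1, -3) → (5, -5, -3); (-4, -6, -3) → (-4, -12, -3)
T4 shear: z ← z − 1·y: (5, -5, -3) → (5, -5, 2); (-4, -12, -3) → (-4, -12, 9)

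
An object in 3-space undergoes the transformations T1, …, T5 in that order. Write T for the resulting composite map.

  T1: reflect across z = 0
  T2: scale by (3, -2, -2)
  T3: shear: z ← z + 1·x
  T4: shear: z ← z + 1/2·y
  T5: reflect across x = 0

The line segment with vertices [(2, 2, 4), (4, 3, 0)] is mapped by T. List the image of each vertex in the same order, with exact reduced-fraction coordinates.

image vertices: (-6, -4, 12), (-12, -6, 9)

T1 reflect across z = 0: (2, 2, 4) → (2, 2, -4); (4, 3, 0) → (4, 3, 0)
T2 scale by (3, -2, -2): (2, 2, -4) → (6, -4, 8); (4, 3, 0) → (12, -6, 0)
T3 shear: z ← z + 1·x: (6, -4, 8) → (6, -4, 14); (12, -6, 0) → (12, -6, 12)
T4 shear: z ← z + 1/2·y: (6, -4, 14) → (6, -4, 12); (12, -6, 12) → (12, -6, 9)
T5 reflect across x = 0: (6, -4, 12) → (-6, -4, 12); (12, -6, 9) → (-12, -6, 9)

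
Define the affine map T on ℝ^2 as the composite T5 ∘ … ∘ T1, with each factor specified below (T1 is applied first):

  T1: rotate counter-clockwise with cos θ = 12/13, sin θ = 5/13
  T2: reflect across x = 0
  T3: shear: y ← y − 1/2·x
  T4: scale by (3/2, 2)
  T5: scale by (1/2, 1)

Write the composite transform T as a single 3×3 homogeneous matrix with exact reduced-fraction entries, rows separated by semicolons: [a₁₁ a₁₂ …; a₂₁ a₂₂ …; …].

T = [-9/13 15/52 0; 22/13 19/13 0; 0 0 1]

T1 = [12/13 -5/13 0; 5/13 12/13 0; 0 0 1]
T2·T1 = [-12/13 5/13 0; 5/13 12/13 0; 0 0 1]
T3·…·T1 = [-12/13 5/13 0; 11/13 19/26 0; 0 0 1]
T4·…·T1 = [-18/13 15/26 0; 22/13 19/13 0; 0 0 1]
T5·…·T1 = [-9/13 15/52 0; 22/13 19/13 0; 0 0 1]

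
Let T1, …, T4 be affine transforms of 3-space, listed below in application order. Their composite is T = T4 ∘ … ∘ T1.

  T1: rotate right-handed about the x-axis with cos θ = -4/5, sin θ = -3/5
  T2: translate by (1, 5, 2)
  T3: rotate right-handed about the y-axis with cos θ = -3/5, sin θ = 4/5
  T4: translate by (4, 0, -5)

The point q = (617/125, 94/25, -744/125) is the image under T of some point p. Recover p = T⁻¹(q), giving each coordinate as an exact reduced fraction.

p = (-4/5, 7/5, -1/5)

T1 = [1 0 0 0; 0 -4/5 3/5 0; 0 -3/5 -4/5 0; 0 0 0 1]
T2·T1 = [1 0 0 1; 0 -4/5 3/5 5; 0 -3/5 -4/5 2; 0 0 0 1]
T3·…·T1 = [-3/5 -12/25 -16/25 1; 0 -4/5 3/5 5; -4/5 9/25 12/25 -2; 0 0 0 1]
T4·…·T1 = [-3/5 -12/25 -16/25 5; 0 -4/5 3/5 5; -4/5 9/25 12/25 -7; 0 0 0 1]
det M = 1; M⁻¹ = [-3/5 0 -4/5 -13/5; -12/25 -4/5 9/25 223/25; -16/25 3/5 12/25 89/25; 0 0 0 1]
M⁻¹ · (617/125, 94/25, -744/125)ᵀ = (-4/5, 7/5, -1/5)ᵀ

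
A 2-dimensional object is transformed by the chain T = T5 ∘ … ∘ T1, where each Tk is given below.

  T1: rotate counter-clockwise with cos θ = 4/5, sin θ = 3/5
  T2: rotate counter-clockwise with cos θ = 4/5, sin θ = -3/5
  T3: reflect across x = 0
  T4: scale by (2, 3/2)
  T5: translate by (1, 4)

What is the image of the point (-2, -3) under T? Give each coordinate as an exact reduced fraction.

T(p) = (5, -1/2)

T1 rotate counter-clockwise with cos θ = 4/5, sin θ = 3/5: (-2, -3) → (1/5, -18/5)
T2 rotate counter-clockwise with cos θ = 4/5, sin θ = -3/5: (1/5, -18/5) → (-2, -3)
T3 reflect across x = 0: (-2, -3) → (2, -3)
T4 scale by (2, 3/2): (2, -3) → (4, -9/2)
T5 translate by (1, 4): (4, -9/2) → (5, -1/2)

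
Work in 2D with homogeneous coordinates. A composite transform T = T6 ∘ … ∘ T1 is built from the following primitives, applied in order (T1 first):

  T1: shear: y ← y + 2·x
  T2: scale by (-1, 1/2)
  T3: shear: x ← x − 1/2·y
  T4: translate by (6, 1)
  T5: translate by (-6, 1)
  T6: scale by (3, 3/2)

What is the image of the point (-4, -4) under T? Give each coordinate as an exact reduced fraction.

T(p) = (21, -6)

T1 shear: y ← y + 2·x: (-4, -4) → (-4, -12)
T2 scale by (-1, 1/2): (-4, -12) → (4, -6)
T3 shear: x ← x − 1/2·y: (4, -6) → (7, -6)
T4 translate by (6, 1): (7, -6) → (13, -5)
T5 translate by (-6, 1): (13, -5) → (7, -4)
T6 scale by (3, 3/2): (7, -4) → (21, -6)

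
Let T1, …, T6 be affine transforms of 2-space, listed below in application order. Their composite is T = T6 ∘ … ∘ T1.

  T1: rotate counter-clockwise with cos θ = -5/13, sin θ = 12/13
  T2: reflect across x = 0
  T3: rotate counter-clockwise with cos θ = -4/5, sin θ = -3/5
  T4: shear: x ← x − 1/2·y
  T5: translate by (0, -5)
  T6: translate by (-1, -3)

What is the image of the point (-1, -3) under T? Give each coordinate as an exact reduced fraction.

T(p) = (21/26, -409/65)

T1 rotate counter-clockwise with cos θ = -5/13, sin θ = 12/13: (-1, -3) → (41/13, 3/13)
T2 reflect across x = 0: (41/13, 3/13) → (-41/13, 3/13)
T3 rotate counter-clockwise with cos θ = -4/5, sin θ = -3/5: (-41/13, 3/13) → (173/65, 111/65)
T4 shear: x ← x − 1/2·y: (173/65, 111/65) → (47/26, 111/65)
T5 translate by (0, -5): (47/26, 111/65) → (47/26, -214/65)
T6 translate by (-1, -3): (47/26, -214/65) → (21/26, -409/65)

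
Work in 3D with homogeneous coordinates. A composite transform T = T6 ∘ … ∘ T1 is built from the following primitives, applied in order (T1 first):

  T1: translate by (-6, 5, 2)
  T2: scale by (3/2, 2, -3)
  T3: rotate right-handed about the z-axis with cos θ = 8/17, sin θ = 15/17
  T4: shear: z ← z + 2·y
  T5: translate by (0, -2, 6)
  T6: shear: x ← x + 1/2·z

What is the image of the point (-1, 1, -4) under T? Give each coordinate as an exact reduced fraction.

T(p) = (-447/34, -191/34, 81/17)

T1 translate by (-6, 5, 2): (-1, 1, -4) → (-7, 6, -2)
T2 scale by (3/2, 2, -3): (-7, 6, -2) → (-21/2, 12, 6)
T3 rotate right-handed about the z-axis with cos θ = 8/17, sin θ = 15/17: (-21/2, 12, 6) → (-264/17, -123/34, 6)
T4 shear: z ← z + 2·y: (-264/17, -123/34, 6) → (-264/17, -123/34, -21/17)
T5 translate by (0, -2, 6): (-264/17, -123/34, -21/17) → (-264/17, -191/34, 81/17)
T6 shear: x ← x + 1/2·z: (-264/17, -191/34, 81/17) → (-447/34, -191/34, 81/17)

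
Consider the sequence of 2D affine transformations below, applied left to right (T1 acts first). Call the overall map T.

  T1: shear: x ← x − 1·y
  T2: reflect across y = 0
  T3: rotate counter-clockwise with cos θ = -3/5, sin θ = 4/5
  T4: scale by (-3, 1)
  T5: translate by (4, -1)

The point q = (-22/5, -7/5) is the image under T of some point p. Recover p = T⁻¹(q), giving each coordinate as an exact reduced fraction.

p = (0, 2)

T1 = [1 -1 0; 0 1 0; 0 0 1]
T2·T1 = [1 -1 0; 0 -1 0; 0 0 1]
T3·…·T1 = [-3/5 7/5 0; 4/5 -1/5 0; 0 0 1]
T4·…·T1 = [9/5 -21/5 0; 4/5 -1/5 0; 0 0 1]
T5·…·T1 = [9/5 -21/5 4; 4/5 -1/5 -1; 0 0 1]
det M = 3; M⁻¹ = [-1/15 7/5 5/3; -4/15 3/5 5/3; 0 0 1]
M⁻¹ · (-22/5, -7/5)ᵀ = (0, 2)ᵀ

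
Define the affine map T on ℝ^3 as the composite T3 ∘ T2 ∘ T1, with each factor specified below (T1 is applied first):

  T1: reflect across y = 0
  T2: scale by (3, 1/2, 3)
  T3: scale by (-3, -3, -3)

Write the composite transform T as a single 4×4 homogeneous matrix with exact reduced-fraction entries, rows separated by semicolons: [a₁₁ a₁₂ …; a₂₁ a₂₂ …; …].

T = [-9 0 0 0; 0 3/2 0 0; 0 0 -9 0; 0 0 0 1]

T1 = [1 0 0 0; 0 -1 0 0; 0 0 1 0; 0 0 0 1]
T2·T1 = [3 0 0 0; 0 -1/2 0 0; 0 0 3 0; 0 0 0 1]
T3·…·T1 = [-9 0 0 0; 0 3/2 0 0; 0 0 -9 0; 0 0 0 1]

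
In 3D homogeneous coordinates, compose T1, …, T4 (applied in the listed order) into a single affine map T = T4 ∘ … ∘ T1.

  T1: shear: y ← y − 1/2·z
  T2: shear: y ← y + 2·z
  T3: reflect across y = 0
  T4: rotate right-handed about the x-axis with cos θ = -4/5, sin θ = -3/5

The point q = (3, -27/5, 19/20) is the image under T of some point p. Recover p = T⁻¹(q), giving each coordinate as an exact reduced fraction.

p = (3, 9/4, -4)

T1 = [1 0 0 0; 0 1 -1/2 0; 0 0 1 0; 0 0 0 1]
T2·T1 = [1 0 0 0; 0 1 3/2 0; 0 0 1 0; 0 0 0 1]
T3·…·T1 = [1 0 0 0; 0 -1 -3/2 0; 0 0 1 0; 0 0 0 1]
T4·…·T1 = [1 0 0 0; 0 4/5 9/5 0; 0 3/5 1/10 0; 0 0 0 1]
det M = -1; M⁻¹ = [1 0 0 0; 0 -1/10 9/5 0; 0 3/5 -4/5 0; 0 0 0 1]
M⁻¹ · (3, -27/5, 19/20)ᵀ = (3, 9/4, -4)ᵀ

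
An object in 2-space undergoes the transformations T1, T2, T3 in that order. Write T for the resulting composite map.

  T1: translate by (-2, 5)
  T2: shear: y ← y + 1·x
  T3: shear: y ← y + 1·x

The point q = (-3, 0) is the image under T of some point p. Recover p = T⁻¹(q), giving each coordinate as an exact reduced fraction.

T1 = [1 0 -2; 0 1 5; 0 0 1]
T2·T1 = [1 0 -2; 1 1 3; 0 0 1]
T3·…·T1 = [1 0 -2; 2 1 1; 0 0 1]
det M = 1; M⁻¹ = [1 0 2; -2 1 -5; 0 0 1]
M⁻¹ · (-3, 0)ᵀ = (-1, 1)ᵀ

p = (-1, 1)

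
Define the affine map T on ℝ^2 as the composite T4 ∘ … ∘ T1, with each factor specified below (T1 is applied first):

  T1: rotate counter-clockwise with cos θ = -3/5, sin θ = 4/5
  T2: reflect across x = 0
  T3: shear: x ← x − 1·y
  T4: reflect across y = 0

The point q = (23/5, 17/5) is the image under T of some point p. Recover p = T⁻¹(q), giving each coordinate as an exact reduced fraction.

T1 = [-3/5 -4/5 0; 4/5 -3/5 0; 0 0 1]
T2·T1 = [3/5 4/5 0; 4/5 -3/5 0; 0 0 1]
T3·…·T1 = [-1/5 7/5 0; 4/5 -3/5 0; 0 0 1]
T4·…·T1 = [-1/5 7/5 0; -4/5 3/5 0; 0 0 1]
det M = 1; M⁻¹ = [3/5 -7/5 0; 4/5 -1/5 0; 0 0 1]
M⁻¹ · (23/5, 17/5)ᵀ = (-2, 3)ᵀ

p = (-2, 3)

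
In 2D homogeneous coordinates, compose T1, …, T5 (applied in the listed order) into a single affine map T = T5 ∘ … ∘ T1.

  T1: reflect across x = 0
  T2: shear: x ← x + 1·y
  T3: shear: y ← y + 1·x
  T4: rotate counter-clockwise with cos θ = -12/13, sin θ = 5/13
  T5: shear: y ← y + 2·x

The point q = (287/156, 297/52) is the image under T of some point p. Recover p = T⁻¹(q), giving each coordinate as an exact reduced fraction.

T1 = [-1 0 0; 0 1 0; 0 0 1]
T2·T1 = [-1 1 0; 0 1 0; 0 0 1]
T3·…·T1 = [-1 1 0; -1 2 0; 0 0 1]
T4·…·T1 = [17/13 -22/13 0; 7/13 -19/13 0; 0 0 1]
T5·…·T1 = [17/13 -22/13 0; 41/13 -63/13 0; 0 0 1]
det M = -1; M⁻¹ = [63/13 -22/13 0; 41/13 -17/13 0; 0 0 1]
M⁻¹ · (287/156, 297/52)ᵀ = (-3/4, -5/3)ᵀ

p = (-3/4, -5/3)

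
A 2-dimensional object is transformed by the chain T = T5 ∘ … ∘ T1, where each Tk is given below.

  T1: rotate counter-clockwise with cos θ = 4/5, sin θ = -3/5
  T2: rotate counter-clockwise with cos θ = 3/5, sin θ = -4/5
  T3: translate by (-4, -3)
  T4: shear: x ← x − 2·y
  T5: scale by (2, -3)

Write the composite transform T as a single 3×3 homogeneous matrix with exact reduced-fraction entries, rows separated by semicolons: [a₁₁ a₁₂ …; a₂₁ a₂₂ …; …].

T = [4 2 4; 3 0 9; 0 0 1]

T1 = [4/5 3/5 0; -3/5 4/5 0; 0 0 1]
T2·T1 = [0 1 0; -1 0 0; 0 0 1]
T3·…·T1 = [0 1 -4; -1 0 -3; 0 0 1]
T4·…·T1 = [2 1 2; -1 0 -3; 0 0 1]
T5·…·T1 = [4 2 4; 3 0 9; 0 0 1]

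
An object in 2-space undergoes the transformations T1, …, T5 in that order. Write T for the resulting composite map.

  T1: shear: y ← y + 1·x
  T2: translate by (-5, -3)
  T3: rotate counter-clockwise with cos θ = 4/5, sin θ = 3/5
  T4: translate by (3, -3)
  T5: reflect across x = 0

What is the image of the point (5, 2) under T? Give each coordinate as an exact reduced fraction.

T1 shear: y ← y + 1·x: (5, 2) → (5, 7)
T2 translate by (-5, -3): (5, 7) → (0, 4)
T3 rotate counter-clockwise with cos θ = 4/5, sin θ = 3/5: (0, 4) → (-12/5, 16/5)
T4 translate by (3, -3): (-12/5, 16/5) → (3/5, 1/5)
T5 reflect across x = 0: (3/5, 1/5) → (-3/5, 1/5)

T(p) = (-3/5, 1/5)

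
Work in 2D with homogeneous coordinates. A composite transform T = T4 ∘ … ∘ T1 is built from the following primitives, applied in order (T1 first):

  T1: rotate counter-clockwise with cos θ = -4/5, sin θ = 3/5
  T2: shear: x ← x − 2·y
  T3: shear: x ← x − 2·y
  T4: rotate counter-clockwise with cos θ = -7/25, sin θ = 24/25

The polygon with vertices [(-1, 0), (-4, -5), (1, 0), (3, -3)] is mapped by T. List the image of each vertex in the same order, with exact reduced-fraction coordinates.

image vertices: (-8/25, 81/25), (-37/25, -16/25), (8/25, -81/25), (21/25, -447/25)

T1 rotate counter-clockwise with cos θ = -4/5, sin θ = 3/5: (-1, 0) → (4/5, -3/5); (-4, -5) → (31/5, 8/5); (1, 0) → (-4/5, 3/5); (3, -3) → (-3/5, 21/5)
T2 shear: x ← x − 2·y: (4/5, -3/5) → (2, -3/5); (31/5, 8/5) → (3, 8/5); (-4/5, 3/5) → (-2, 3/5); (-3/5, 21/5) → (-9, 21/5)
T3 shear: x ← x − 2·y: (2, -3/5) → (16/5, -3/5); (3, 8/5) → (-1/5, 8/5); (-2, 3/5) → (-16/5, 3/5); (-9, 21/5) → (-87/5, 21/5)
T4 rotate counter-clockwise with cos θ = -7/25, sin θ = 24/25: (16/5, -3/5) → (-8/25, 81/25); (-1/5, 8/5) → (-37/25, -16/25); (-16/5, 3/5) → (8/25, -81/25); (-87/5, 21/5) → (21/25, -447/25)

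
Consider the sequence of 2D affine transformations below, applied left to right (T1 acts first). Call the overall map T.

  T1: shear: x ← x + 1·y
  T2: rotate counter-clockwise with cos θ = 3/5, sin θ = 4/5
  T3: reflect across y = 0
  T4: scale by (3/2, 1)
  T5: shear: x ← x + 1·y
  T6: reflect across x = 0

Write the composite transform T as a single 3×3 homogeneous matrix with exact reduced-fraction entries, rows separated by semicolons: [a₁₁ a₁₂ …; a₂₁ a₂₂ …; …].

T = [-1/10 17/10 0; -4/5 -7/5 0; 0 0 1]

T1 = [1 1 0; 0 1 0; 0 0 1]
T2·T1 = [3/5 -1/5 0; 4/5 7/5 0; 0 0 1]
T3·…·T1 = [3/5 -1/5 0; -4/5 -7/5 0; 0 0 1]
T4·…·T1 = [9/10 -3/10 0; -4/5 -7/5 0; 0 0 1]
T5·…·T1 = [1/10 -17/10 0; -4/5 -7/5 0; 0 0 1]
T6·…·T1 = [-1/10 17/10 0; -4/5 -7/5 0; 0 0 1]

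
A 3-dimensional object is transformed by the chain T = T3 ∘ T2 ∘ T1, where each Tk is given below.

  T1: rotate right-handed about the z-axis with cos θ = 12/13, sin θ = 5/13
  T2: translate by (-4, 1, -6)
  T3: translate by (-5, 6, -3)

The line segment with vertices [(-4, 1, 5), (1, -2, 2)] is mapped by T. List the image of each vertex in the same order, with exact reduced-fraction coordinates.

image vertices: (-170/13, 83/13, -4), (-95/13, 72/13, -7)

T1 rotate right-handed about the z-axis with cos θ = 12/13, sin θ = 5/13: (-4, 1, 5) → (-53/13, -8/13, 5); (1, -2, 2) → (22/13, -19/13, 2)
T2 translate by (-4, 1, -6): (-53/13, -8/13, 5) → (-105/13, 5/13, -1); (22/13, -19/13, 2) → (-30/13, -6/13, -4)
T3 translate by (-5, 6, -3): (-105/13, 5/13, -1) → (-170/13, 83/13, -4); (-30/13, -6/13, -4) → (-95/13, 72/13, -7)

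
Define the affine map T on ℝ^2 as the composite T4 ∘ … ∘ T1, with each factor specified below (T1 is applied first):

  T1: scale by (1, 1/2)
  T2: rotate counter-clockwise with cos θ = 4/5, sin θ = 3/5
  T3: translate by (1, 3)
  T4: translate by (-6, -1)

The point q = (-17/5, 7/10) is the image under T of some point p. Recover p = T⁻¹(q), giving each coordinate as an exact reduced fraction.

T1 = [1 0 0; 0 1/2 0; 0 0 1]
T2·T1 = [4/5 -3/10 0; 3/5 2/5 0; 0 0 1]
T3·…·T1 = [4/5 -3/10 1; 3/5 2/5 3; 0 0 1]
T4·…·T1 = [4/5 -3/10 -5; 3/5 2/5 2; 0 0 1]
det M = 1/2; M⁻¹ = [4/5 3/5 14/5; -6/5 8/5 -46/5; 0 0 1]
M⁻¹ · (-17/5, 7/10)ᵀ = (1/2, -4)ᵀ

p = (1/2, -4)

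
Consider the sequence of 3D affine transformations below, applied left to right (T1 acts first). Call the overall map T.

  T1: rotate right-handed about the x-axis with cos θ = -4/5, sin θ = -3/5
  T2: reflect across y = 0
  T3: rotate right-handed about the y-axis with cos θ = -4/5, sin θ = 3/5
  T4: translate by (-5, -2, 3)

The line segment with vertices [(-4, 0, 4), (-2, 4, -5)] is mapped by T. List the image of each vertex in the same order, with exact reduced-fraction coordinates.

image vertices: (-93/25, -22/5, 199/25), (-61/25, 21/5, 73/25)

T1 rotate right-handed about the x-axis with cos θ = -4/5, sin θ = -3/5: (-4, 0, 4) → (-4, 12/5, -16/5); (-2, 4, -5) → (-2, -31/5, 8/5)
T2 reflect across y = 0: (-4, 12/5, -16/5) → (-4, -12/5, -16/5); (-2, -31/5, 8/5) → (-2, 31/5, 8/5)
T3 rotate right-handed about the y-axis with cos θ = -4/5, sin θ = 3/5: (-4, -12/5, -16/5) → (32/25, -12/5, 124/25); (-2, 31/5, 8/5) → (64/25, 31/5, -2/25)
T4 translate by (-5, -2, 3): (32/25, -12/5, 124/25) → (-93/25, -22/5, 199/25); (64/25, 31/5, -2/25) → (-61/25, 21/5, 73/25)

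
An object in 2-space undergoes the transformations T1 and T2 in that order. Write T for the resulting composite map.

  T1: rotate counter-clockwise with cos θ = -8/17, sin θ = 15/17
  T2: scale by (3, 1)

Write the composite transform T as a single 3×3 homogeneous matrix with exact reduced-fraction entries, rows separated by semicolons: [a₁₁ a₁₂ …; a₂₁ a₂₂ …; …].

T = [-24/17 -45/17 0; 15/17 -8/17 0; 0 0 1]

T1 = [-8/17 -15/17 0; 15/17 -8/17 0; 0 0 1]
T2·T1 = [-24/17 -45/17 0; 15/17 -8/17 0; 0 0 1]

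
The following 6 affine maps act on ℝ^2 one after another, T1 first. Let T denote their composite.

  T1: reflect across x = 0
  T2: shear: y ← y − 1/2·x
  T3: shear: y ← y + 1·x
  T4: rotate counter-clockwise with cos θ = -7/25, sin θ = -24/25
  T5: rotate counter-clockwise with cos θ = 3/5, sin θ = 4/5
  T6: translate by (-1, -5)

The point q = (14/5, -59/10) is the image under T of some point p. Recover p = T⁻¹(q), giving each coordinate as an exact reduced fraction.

T1 = [-1 0 0; 0 1 0; 0 0 1]
T2·T1 = [-1 0 0; 1/2 1 0; 0 0 1]
T3·…·T1 = [-1 0 0; -1/2 1 0; 0 0 1]
T4·…·T1 = [-1/5 24/25 0; 11/10 -7/25 0; 0 0 1]
T5·…·T1 = [-1 4/5 0; 1/2 3/5 0; 0 0 1]
T6·…·T1 = [-1 4/5 -1; 1/2 3/5 -5; 0 0 1]
det M = -1; M⁻¹ = [-3/5 4/5 17/5; 1/2 1 11/2; 0 0 1]
M⁻¹ · (14/5, -59/10)ᵀ = (-3, 1)ᵀ

p = (-3, 1)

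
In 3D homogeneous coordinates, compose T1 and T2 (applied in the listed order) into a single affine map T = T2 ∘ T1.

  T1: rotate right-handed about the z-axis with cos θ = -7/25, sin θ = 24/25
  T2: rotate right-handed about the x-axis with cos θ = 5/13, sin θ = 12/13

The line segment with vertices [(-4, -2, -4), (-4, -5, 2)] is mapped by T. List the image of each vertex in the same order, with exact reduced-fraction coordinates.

image vertices: (76/25, 158/65, -1484/325), (148/25, -181/65, -482/325)

T1 rotate right-handed about the z-axis with cos θ = -7/25, sin θ = 24/25: (-4, -2, -4) → (76/25, -82/25, -4); (-4, -5, 2) → (148/25, -61/25, 2)
T2 rotate right-handed about the x-axis with cos θ = 5/13, sin θ = 12/13: (76/25, -82/25, -4) → (76/25, 158/65, -1484/325); (148/25, -61/25, 2) → (148/25, -181/65, -482/325)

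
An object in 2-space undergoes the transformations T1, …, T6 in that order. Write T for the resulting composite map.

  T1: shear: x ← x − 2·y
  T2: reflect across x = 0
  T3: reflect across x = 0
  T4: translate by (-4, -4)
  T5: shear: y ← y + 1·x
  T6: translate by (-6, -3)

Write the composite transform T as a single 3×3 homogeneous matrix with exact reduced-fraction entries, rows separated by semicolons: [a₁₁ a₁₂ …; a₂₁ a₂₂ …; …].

T = [1 -2 -10; 1 -1 -11; 0 0 1]

T1 = [1 -2 0; 0 1 0; 0 0 1]
T2·T1 = [-1 2 0; 0 1 0; 0 0 1]
T3·…·T1 = [1 -2 0; 0 1 0; 0 0 1]
T4·…·T1 = [1 -2 -4; 0 1 -4; 0 0 1]
T5·…·T1 = [1 -2 -4; 1 -1 -8; 0 0 1]
T6·…·T1 = [1 -2 -10; 1 -1 -11; 0 0 1]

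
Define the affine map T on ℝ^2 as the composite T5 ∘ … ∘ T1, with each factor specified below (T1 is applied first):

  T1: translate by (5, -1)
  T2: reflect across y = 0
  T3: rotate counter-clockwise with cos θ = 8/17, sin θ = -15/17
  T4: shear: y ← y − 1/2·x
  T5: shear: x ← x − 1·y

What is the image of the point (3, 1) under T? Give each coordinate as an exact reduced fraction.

T1 translate by (5, -1): (3, 1) → (8, 0)
T2 reflect across y = 0: (8, 0) → (8, 0)
T3 rotate counter-clockwise with cos θ = 8/17, sin θ = -15/17: (8, 0) → (64/17, -120/17)
T4 shear: y ← y − 1/2·x: (64/17, -120/17) → (64/17, -152/17)
T5 shear: x ← x − 1·y: (64/17, -152/17) → (216/17, -152/17)

T(p) = (216/17, -152/17)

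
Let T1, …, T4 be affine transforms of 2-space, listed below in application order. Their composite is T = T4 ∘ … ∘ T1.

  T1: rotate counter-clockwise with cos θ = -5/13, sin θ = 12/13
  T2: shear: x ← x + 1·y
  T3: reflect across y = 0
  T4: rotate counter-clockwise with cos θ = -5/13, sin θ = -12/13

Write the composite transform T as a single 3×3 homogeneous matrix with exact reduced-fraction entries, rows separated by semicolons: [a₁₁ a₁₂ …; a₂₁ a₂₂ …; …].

T1 = [-5/13 -12/13 0; 12/13 -5/13 0; 0 0 1]
T2·T1 = [7/13 -17/13 0; 12/13 -5/13 0; 0 0 1]
T3·…·T1 = [7/13 -17/13 0; -12/13 5/13 0; 0 0 1]
T4·…·T1 = [-179/169 145/169 0; -24/169 179/169 0; 0 0 1]

T = [-179/169 145/169 0; -24/169 179/169 0; 0 0 1]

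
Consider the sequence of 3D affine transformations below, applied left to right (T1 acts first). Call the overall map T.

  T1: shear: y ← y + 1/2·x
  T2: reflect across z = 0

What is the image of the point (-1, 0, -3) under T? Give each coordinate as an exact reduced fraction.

T(p) = (-1, -1/2, 3)

T1 shear: y ← y + 1/2·x: (-1, 0, -3) → (-1, -1/2, -3)
T2 reflect across z = 0: (-1, -1/2, -3) → (-1, -1/2, 3)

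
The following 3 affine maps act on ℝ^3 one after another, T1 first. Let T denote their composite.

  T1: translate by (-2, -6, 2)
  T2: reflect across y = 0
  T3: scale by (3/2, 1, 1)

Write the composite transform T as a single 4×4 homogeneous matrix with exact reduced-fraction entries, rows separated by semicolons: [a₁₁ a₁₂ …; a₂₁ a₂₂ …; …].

T1 = [1 0 0 -2; 0 1 0 -6; 0 0 1 2; 0 0 0 1]
T2·T1 = [1 0 0 -2; 0 -1 0 6; 0 0 1 2; 0 0 0 1]
T3·…·T1 = [3/2 0 0 -3; 0 -1 0 6; 0 0 1 2; 0 0 0 1]

T = [3/2 0 0 -3; 0 -1 0 6; 0 0 1 2; 0 0 0 1]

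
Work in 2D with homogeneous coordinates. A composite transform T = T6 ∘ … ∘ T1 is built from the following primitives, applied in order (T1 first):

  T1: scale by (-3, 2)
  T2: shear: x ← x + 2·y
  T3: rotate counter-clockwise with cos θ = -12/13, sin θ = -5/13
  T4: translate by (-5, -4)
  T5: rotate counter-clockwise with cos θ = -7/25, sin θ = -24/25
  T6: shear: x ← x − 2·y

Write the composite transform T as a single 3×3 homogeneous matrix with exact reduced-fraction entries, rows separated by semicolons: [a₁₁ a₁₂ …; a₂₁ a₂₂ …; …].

T1 = [-3 0 0; 0 2 0; 0 0 1]
T2·T1 = [-3 4 0; 0 2 0; 0 0 1]
T3·…·T1 = [36/13 -38/13 0; 15/13 -44/13 0; 0 0 1]
T4·…·T1 = [36/13 -38/13 -5; 15/13 -44/13 -4; 0 0 1]
T5·…·T1 = [108/325 -158/65 -61/25; -969/325 244/65 148/25; 0 0 1]
T6·…·T1 = [2046/325 -646/65 -357/25; -969/325 244/65 148/25; 0 0 1]

T = [2046/325 -646/65 -357/25; -969/325 244/65 148/25; 0 0 1]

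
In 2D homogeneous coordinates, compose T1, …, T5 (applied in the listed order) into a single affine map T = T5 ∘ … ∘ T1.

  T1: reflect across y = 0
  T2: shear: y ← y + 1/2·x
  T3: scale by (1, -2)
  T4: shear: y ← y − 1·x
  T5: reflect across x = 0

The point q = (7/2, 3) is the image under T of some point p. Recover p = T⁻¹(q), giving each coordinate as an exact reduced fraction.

T1 = [1 0 0; 0 -1 0; 0 0 1]
T2·T1 = [1 0 0; 1/2 -1 0; 0 0 1]
T3·…·T1 = [1 0 0; -1 2 0; 0 0 1]
T4·…·T1 = [1 0 0; -2 2 0; 0 0 1]
T5·…·T1 = [-1 0 0; -2 2 0; 0 0 1]
det M = -2; M⁻¹ = [-1 0 0; -1 1/2 0; 0 0 1]
M⁻¹ · (7/2, 3)ᵀ = (-7/2, -2)ᵀ

p = (-7/2, -2)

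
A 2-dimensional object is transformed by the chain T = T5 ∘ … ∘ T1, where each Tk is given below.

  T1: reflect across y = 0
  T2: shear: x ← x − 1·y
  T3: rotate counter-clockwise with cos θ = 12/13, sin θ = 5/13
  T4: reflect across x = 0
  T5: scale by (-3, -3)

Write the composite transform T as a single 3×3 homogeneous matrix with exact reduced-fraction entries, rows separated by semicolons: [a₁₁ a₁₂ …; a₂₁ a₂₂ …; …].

T1 = [1 0 0; 0 -1 0; 0 0 1]
T2·T1 = [1 1 0; 0 -1 0; 0 0 1]
T3·…·T1 = [12/13 17/13 0; 5/13 -7/13 0; 0 0 1]
T4·…·T1 = [-12/13 -17/13 0; 5/13 -7/13 0; 0 0 1]
T5·…·T1 = [36/13 51/13 0; -15/13 21/13 0; 0 0 1]

T = [36/13 51/13 0; -15/13 21/13 0; 0 0 1]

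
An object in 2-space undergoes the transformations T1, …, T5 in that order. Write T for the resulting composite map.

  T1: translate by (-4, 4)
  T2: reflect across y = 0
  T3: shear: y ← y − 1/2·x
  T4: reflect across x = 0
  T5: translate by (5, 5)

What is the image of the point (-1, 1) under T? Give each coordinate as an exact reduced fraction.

T1 translate by (-4, 4): (-1, 1) → (-5, 5)
T2 reflect across y = 0: (-5, 5) → (-5, -5)
T3 shear: y ← y − 1/2·x: (-5, -5) → (-5, -5/2)
T4 reflect across x = 0: (-5, -5/2) → (5, -5/2)
T5 translate by (5, 5): (5, -5/2) → (10, 5/2)

T(p) = (10, 5/2)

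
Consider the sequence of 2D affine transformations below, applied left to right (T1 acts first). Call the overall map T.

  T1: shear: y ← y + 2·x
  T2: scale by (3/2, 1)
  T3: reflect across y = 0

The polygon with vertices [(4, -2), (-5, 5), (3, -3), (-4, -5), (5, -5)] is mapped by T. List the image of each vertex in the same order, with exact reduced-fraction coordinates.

image vertices: (6, -6), (-15/2, 5), (9/2, -3), (-6, 13), (15/2, -5)

T1 shear: y ← y + 2·x: (4, -2) → (4, 6); (-5, 5) → (-5, -5); (3, -3) → (3, 3); (-4, -5) → (-4, -13); (5, -5) → (5, 5)
T2 scale by (3/2, 1): (4, 6) → (6, 6); (-5, -5) → (-15/2, -5); (3, 3) → (9/2, 3); (-4, -13) → (-6, -13); (5, 5) → (15/2, 5)
T3 reflect across y = 0: (6, 6) → (6, -6); (-15/2, -5) → (-15/2, 5); (9/2, 3) → (9/2, -3); (-6, -13) → (-6, 13); (15/2, 5) → (15/2, -5)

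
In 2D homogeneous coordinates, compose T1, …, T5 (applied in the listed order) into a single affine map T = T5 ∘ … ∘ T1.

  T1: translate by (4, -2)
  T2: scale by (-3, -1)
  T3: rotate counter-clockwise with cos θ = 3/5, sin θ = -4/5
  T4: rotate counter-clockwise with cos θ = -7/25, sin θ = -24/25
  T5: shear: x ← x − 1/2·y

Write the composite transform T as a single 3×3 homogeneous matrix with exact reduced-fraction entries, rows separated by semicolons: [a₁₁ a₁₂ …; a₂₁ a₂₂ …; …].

T1 = [1 0 4; 0 1 -2; 0 0 1]
T2·T1 = [-3 0 -12; 0 -1 2; 0 0 1]
T3·…·T1 = [-9/5 -4/5 -28/5; 12/5 -3/5 54/5; 0 0 1]
T4·…·T1 = [351/125 -44/125 1492/125; 132/125 117/125 294/125; 0 0 1]
T5·…·T1 = [57/25 -41/50 269/25; 132/125 117/125 294/125; 0 0 1]

T = [57/25 -41/50 269/25; 132/125 117/125 294/125; 0 0 1]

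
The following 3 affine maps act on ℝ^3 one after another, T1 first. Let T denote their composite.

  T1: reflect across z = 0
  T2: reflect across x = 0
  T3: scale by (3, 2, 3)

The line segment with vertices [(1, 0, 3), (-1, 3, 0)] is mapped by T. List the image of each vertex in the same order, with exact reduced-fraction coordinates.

T1 reflect across z = 0: (1, 0, 3) → (1, 0, -3); (-1, 3, 0) → (-1, 3, 0)
T2 reflect across x = 0: (1, 0, -3) → (-1, 0, -3); (-1, 3, 0) → (1, 3, 0)
T3 scale by (3, 2, 3): (-1, 0, -3) → (-3, 0, -9); (1, 3, 0) → (3, 6, 0)

image vertices: (-3, 0, -9), (3, 6, 0)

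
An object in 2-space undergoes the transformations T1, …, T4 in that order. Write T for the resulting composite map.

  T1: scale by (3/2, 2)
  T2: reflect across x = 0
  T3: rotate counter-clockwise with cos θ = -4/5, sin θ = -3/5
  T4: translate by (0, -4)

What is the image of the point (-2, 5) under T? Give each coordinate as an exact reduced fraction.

T(p) = (18/5, -69/5)

T1 scale by (3/2, 2): (-2, 5) → (-3, 10)
T2 reflect across x = 0: (-3, 10) → (3, 10)
T3 rotate counter-clockwise with cos θ = -4/5, sin θ = -3/5: (3, 10) → (18/5, -49/5)
T4 translate by (0, -4): (18/5, -49/5) → (18/5, -69/5)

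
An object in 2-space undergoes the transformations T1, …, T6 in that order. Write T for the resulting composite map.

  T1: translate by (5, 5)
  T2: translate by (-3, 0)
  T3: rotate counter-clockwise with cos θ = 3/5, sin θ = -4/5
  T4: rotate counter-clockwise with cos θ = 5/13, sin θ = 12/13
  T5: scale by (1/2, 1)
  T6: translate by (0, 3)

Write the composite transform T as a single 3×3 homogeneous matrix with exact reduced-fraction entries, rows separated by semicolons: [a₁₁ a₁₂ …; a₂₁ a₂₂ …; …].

T1 = [1 0 5; 0 1 5; 0 0 1]
T2·T1 = [1 0 2; 0 1 5; 0 0 1]
T3·…·T1 = [3/5 4/5 26/5; -4/5 3/5 7/5; 0 0 1]
T4·…·T1 = [63/65 -16/65 46/65; 16/65 63/65 347/65; 0 0 1]
T5·…·T1 = [63/130 -8/65 23/65; 16/65 63/65 347/65; 0 0 1]
T6·…·T1 = [63/130 -8/65 23/65; 16/65 63/65 542/65; 0 0 1]

T = [63/130 -8/65 23/65; 16/65 63/65 542/65; 0 0 1]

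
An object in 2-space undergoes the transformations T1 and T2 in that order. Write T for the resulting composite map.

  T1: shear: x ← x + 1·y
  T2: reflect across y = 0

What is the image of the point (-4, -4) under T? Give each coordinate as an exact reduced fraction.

T1 shear: x ← x + 1·y: (-4, -4) → (-8, -4)
T2 reflect across y = 0: (-8, -4) → (-8, 4)

T(p) = (-8, 4)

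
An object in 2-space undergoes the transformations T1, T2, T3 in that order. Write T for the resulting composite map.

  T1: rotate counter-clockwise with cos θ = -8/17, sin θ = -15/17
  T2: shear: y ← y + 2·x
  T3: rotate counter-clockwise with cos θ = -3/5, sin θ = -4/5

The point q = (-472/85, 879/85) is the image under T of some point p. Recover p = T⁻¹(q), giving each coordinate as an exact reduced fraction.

T1 = [-8/17 15/17 0; -15/17 -8/17 0; 0 0 1]
T2·T1 = [-8/17 15/17 0; -31/17 22/17 0; 0 0 1]
T3·…·T1 = [-20/17 43/85 0; 25/17 -126/85 0; 0 0 1]
det M = 1; M⁻¹ = [-126/85 -43/85 0; -25/17 -20/17 0; 0 0 1]
M⁻¹ · (-472/85, 879/85)ᵀ = (3, -4)ᵀ

p = (3, -4)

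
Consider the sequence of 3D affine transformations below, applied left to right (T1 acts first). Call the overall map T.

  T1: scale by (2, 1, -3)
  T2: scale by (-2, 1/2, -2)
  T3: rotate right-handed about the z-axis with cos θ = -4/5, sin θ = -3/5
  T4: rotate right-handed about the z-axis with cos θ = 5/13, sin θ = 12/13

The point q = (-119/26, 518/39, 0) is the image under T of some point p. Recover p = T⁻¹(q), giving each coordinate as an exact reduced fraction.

T1 = [2 0 0 0; 0 1 0 0; 0 0 -3 0; 0 0 0 1]
T2·T1 = [-4 0 0 0; 0 1/2 0 0; 0 0 6 0; 0 0 0 1]
T3·…·T1 = [16/5 3/10 0 0; 12/5 -2/5 0 0; 0 0 6 0; 0 0 0 1]
T4·…·T1 = [-64/65 63/130 0 0; 252/65 8/65 0 0; 0 0 6 0; 0 0 0 1]
det M = -12; M⁻¹ = [-4/65 63/260 0 0; 126/65 32/65 0 0; 0 0 1/6 0; 0 0 0 1]
M⁻¹ · (-119/26, 518/39, 0)ᵀ = (7/2, -7/3, 0)ᵀ

p = (7/2, -7/3, 0)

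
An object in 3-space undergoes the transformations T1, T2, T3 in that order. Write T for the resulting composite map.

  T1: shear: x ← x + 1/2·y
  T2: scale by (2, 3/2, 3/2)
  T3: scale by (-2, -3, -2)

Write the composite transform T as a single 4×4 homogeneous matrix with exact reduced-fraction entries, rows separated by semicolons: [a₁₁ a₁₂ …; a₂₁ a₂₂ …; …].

T1 = [1 1/2 0 0; 0 1 0 0; 0 0 1 0; 0 0 0 1]
T2·T1 = [2 1 0 0; 0 3/2 0 0; 0 0 3/2 0; 0 0 0 1]
T3·…·T1 = [-4 -2 0 0; 0 -9/2 0 0; 0 0 -3 0; 0 0 0 1]

T = [-4 -2 0 0; 0 -9/2 0 0; 0 0 -3 0; 0 0 0 1]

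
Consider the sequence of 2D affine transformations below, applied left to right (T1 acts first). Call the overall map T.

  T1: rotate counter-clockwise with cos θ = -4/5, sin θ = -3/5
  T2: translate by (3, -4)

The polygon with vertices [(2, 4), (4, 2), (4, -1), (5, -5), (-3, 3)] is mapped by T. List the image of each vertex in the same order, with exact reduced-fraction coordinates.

image vertices: (19/5, -42/5), (1, -8), (-4/5, -28/5), (-4, -3), (36/5, -23/5)

T1 rotate counter-clockwise with cos θ = -4/5, sin θ = -3/5: (2, 4) → (4/5, -22/5); (4, 2) → (-2, -4); (4, -1) → (-19/5, -8/5); (5, -5) → (-7, 1); (-3, 3) → (21/5, -3/5)
T2 translate by (3, -4): (4/5, -22/5) → (19/5, -42/5); (-2, -4) → (1, -8); (-19/5, -8/5) → (-4/5, -28/5); (-7, 1) → (-4, -3); (21/5, -3/5) → (36/5, -23/5)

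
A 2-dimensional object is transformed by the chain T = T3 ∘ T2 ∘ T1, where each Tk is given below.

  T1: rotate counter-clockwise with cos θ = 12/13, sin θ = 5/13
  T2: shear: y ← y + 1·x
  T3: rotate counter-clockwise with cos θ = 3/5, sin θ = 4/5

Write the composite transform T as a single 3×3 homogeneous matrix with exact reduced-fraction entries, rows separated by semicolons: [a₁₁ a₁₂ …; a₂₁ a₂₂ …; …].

T1 = [12/13 -5/13 0; 5/13 12/13 0; 0 0 1]
T2·T1 = [12/13 -5/13 0; 17/13 7/13 0; 0 0 1]
T3·…·T1 = [-32/65 -43/65 0; 99/65 1/65 0; 0 0 1]

T = [-32/65 -43/65 0; 99/65 1/65 0; 0 0 1]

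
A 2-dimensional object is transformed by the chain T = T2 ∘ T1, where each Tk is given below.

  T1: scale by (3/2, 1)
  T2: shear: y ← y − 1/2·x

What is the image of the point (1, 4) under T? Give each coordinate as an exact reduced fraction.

T(p) = (3/2, 13/4)

T1 scale by (3/2, 1): (1, 4) → (3/2, 4)
T2 shear: y ← y − 1/2·x: (3/2, 4) → (3/2, 13/4)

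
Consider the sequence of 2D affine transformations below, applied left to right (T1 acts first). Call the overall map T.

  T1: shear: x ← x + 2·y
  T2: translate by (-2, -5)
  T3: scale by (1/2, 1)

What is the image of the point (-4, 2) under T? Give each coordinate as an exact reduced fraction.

T(p) = (-1, -3)

T1 shear: x ← x + 2·y: (-4, 2) → (0, 2)
T2 translate by (-2, -5): (0, 2) → (-2, -3)
T3 scale by (1/2, 1): (-2, -3) → (-1, -3)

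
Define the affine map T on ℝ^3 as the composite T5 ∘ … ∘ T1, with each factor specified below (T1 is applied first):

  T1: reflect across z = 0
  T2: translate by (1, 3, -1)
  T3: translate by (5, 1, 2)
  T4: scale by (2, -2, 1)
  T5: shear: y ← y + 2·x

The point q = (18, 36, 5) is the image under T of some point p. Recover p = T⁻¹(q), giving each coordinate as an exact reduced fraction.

p = (3, -4, -4)

T1 = [1 0 0 0; 0 1 0 0; 0 0 -1 0; 0 0 0 1]
T2·T1 = [1 0 0 1; 0 1 0 3; 0 0 -1 -1; 0 0 0 1]
T3·…·T1 = [1 0 0 6; 0 1 0 4; 0 0 -1 1; 0 0 0 1]
T4·…·T1 = [2 0 0 12; 0 -2 0 -8; 0 0 -1 1; 0 0 0 1]
T5·…·T1 = [2 0 0 12; 4 -2 0 16; 0 0 -1 1; 0 0 0 1]
det M = 4; M⁻¹ = [1/2 0 0 -6; 1 -1/2 0 -4; 0 0 -1 1; 0 0 0 1]
M⁻¹ · (18, 36, 5)ᵀ = (3, -4, -4)ᵀ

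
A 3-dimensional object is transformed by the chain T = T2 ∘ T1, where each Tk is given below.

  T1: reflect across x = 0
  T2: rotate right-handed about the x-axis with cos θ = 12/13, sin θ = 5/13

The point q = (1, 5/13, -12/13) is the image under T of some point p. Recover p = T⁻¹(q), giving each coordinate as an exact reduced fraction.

T1 = [-1 0 0 0; 0 1 0 0; 0 0 1 0; 0 0 0 1]
T2·T1 = [-1 0 0 0; 0 12/13 -5/13 0; 0 5/13 12/13 0; 0 0 0 1]
det M = -1; M⁻¹ = [-1 0 0 0; 0 12/13 5/13 0; 0 -5/13 12/13 0; 0 0 0 1]
M⁻¹ · (1, 5/13, -12/13)ᵀ = (-1, 0, -1)ᵀ

p = (-1, 0, -1)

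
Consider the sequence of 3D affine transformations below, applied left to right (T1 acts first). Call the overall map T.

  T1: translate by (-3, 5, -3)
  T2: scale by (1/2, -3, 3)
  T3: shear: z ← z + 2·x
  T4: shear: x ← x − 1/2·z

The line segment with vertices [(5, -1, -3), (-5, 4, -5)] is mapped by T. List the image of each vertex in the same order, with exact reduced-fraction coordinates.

image vertices: (9, -12, -16), (12, -27, -32)

T1 translate by (-3, 5, -3): (5, -1, -3) → (2, 4, -6); (-5, 4, -5) → (-8, 9, -8)
T2 scale by (1/2, -3, 3): (2, 4, -6) → (1, -12, -18); (-8, 9, -8) → (-4, -27, -24)
T3 shear: z ← z + 2·x: (1, -12, -18) → (1, -12, -16); (-4, -27, -24) → (-4, -27, -32)
T4 shear: x ← x − 1/2·z: (1, -12, -16) → (9, -12, -16); (-4, -27, -32) → (12, -27, -32)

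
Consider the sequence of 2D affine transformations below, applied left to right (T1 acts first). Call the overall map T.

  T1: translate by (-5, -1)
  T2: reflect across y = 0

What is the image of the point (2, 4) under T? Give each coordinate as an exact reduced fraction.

T(p) = (-3, -3)

T1 translate by (-5, -1): (2, 4) → (-3, 3)
T2 reflect across y = 0: (-3, 3) → (-3, -3)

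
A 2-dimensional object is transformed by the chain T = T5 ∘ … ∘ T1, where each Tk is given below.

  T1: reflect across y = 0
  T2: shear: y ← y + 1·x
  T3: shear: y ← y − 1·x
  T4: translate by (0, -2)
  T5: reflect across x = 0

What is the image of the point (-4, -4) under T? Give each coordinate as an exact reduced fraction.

T1 reflect across y = 0: (-4, -4) → (-4, 4)
T2 shear: y ← y + 1·x: (-4, 4) → (-4, 0)
T3 shear: y ← y − 1·x: (-4, 0) → (-4, 4)
T4 translate by (0, -2): (-4, 4) → (-4, 2)
T5 reflect across x = 0: (-4, 2) → (4, 2)

T(p) = (4, 2)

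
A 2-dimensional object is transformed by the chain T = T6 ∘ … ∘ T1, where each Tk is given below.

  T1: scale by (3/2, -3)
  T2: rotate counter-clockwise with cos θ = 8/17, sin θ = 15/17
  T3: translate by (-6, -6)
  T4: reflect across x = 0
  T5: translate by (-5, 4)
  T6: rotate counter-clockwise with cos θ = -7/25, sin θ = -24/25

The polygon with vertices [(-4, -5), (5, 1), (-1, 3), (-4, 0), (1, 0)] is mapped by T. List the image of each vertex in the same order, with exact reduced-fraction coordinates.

T1 scale by (3/2, -3): (-4, -5) → (-6, 15); (5, 1) → (15/2, -3); (-1, 3) → (-3/2, -9); (-4, 0) → (-6, 0); (1, 0) → (3/2, 0)
T2 rotate counter-clockwise with cos θ = 8/17, sin θ = 15/17: (-6, 15) → (-273/17, 30/17); (15/2, -3) → (105/17, 177/34); (-3/2, -9) → (123/17, -189/34); (-6, 0) → (-48/17, -90/17); (3/2, 0) → (12/17, 45/34)
T3 translate by (-6, -6): (-273/17, 30/17) → (-375/17, -72/17); (105/17, 177/34) → (3/17, -27/34); (123/17, -189/34) → (21/17, -393/34); (-48/17, -90/17) → (-150/17, -192/17); (12/17, 45/34) → (-90/17, -159/34)
T4 reflect across x = 0: (-375/17, -72/17) → (375/17, -72/17); (3/17, -27/34) → (-3/17, -27/34); (21/17, -393/34) → (-21/17, -393/34); (-150/17, -192/17) → (150/17, -192/17); (-90/17, -159/34) → (90/17, -159/34)
T5 translate by (-5, 4): (375/17, -72/17) → (290/17, -4/17); (-3/17, -27/34) → (-88/17, 109/34); (-21/17, -393/34) → (-106/17, -257/34); (150/17, -192/17) → (65/17, -124/17); (90/17, -159/34) → (5/17, -23/34)
T6 rotate counter-clockwise with cos θ = -7/25, sin θ = -24/25: (290/17, -4/17) → (-2126/425, -6932/425); (-88/17, 109/34) → (1924/425, 3461/850); (-106/17, -257/34) → (-2342/425, 6887/850); (65/17, -124/17) → (-3431/425, -692/425); (5/17, -23/34) → (-311/425, -79/850)

image vertices: (-2126/425, -6932/425), (1924/425, 3461/850), (-2342/425, 6887/850), (-3431/425, -692/425), (-311/425, -79/850)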